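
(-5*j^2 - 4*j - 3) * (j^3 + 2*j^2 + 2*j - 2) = -5*j^5 - 14*j^4 - 21*j^3 - 4*j^2 + 2*j + 6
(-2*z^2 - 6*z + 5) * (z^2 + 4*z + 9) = -2*z^4 - 14*z^3 - 37*z^2 - 34*z + 45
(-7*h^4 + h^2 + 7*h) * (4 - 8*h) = 56*h^5 - 28*h^4 - 8*h^3 - 52*h^2 + 28*h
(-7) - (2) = -9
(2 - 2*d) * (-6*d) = 12*d^2 - 12*d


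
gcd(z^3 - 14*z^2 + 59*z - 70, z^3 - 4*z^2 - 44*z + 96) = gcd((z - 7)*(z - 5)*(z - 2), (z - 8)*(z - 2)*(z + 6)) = z - 2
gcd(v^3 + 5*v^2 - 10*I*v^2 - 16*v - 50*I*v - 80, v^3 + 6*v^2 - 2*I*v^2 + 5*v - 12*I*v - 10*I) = v^2 + v*(5 - 2*I) - 10*I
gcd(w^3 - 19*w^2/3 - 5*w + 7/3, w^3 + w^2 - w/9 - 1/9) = w^2 + 2*w/3 - 1/3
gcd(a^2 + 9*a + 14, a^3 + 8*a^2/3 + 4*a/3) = a + 2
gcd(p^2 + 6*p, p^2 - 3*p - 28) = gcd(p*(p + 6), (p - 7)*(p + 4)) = 1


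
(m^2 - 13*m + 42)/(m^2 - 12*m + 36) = (m - 7)/(m - 6)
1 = 1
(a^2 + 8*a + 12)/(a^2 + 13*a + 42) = (a + 2)/(a + 7)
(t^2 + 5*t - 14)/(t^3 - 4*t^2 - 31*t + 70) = (t + 7)/(t^2 - 2*t - 35)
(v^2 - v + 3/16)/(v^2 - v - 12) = (-v^2 + v - 3/16)/(-v^2 + v + 12)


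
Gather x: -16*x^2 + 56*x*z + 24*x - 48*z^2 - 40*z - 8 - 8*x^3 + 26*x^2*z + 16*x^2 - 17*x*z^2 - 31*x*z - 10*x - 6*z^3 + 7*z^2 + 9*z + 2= -8*x^3 + 26*x^2*z + x*(-17*z^2 + 25*z + 14) - 6*z^3 - 41*z^2 - 31*z - 6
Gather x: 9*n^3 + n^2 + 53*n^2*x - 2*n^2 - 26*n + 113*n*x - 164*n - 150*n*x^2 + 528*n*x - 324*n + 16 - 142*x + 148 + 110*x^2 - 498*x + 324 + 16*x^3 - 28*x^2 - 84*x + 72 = 9*n^3 - n^2 - 514*n + 16*x^3 + x^2*(82 - 150*n) + x*(53*n^2 + 641*n - 724) + 560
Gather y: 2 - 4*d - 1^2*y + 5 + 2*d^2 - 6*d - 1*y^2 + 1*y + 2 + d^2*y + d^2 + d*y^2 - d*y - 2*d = 3*d^2 - 12*d + y^2*(d - 1) + y*(d^2 - d) + 9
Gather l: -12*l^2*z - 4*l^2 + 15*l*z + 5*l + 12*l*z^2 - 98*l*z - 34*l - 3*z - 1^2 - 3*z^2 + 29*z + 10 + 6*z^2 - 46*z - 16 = l^2*(-12*z - 4) + l*(12*z^2 - 83*z - 29) + 3*z^2 - 20*z - 7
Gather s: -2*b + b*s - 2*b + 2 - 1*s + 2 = -4*b + s*(b - 1) + 4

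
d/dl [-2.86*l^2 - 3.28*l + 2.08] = -5.72*l - 3.28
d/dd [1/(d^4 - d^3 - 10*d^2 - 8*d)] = (-4*d^3 + 3*d^2 + 20*d + 8)/(d^2*(-d^3 + d^2 + 10*d + 8)^2)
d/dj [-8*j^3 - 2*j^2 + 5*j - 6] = -24*j^2 - 4*j + 5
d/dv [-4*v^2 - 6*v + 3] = -8*v - 6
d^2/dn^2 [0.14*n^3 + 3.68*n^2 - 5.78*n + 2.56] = 0.84*n + 7.36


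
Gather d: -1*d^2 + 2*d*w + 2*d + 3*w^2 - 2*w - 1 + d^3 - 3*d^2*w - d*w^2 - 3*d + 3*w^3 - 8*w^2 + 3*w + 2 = d^3 + d^2*(-3*w - 1) + d*(-w^2 + 2*w - 1) + 3*w^3 - 5*w^2 + w + 1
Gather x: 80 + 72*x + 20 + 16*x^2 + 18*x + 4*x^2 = 20*x^2 + 90*x + 100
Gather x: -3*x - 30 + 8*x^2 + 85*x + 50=8*x^2 + 82*x + 20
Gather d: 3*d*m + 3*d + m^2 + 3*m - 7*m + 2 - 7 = d*(3*m + 3) + m^2 - 4*m - 5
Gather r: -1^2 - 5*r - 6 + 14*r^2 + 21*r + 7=14*r^2 + 16*r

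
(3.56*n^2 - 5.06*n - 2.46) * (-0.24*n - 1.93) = -0.8544*n^3 - 5.6564*n^2 + 10.3562*n + 4.7478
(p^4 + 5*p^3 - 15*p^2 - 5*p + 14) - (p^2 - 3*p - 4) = p^4 + 5*p^3 - 16*p^2 - 2*p + 18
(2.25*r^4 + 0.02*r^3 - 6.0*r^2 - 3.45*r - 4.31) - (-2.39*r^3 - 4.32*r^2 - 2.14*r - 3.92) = 2.25*r^4 + 2.41*r^3 - 1.68*r^2 - 1.31*r - 0.39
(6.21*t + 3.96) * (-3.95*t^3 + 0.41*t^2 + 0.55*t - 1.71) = -24.5295*t^4 - 13.0959*t^3 + 5.0391*t^2 - 8.4411*t - 6.7716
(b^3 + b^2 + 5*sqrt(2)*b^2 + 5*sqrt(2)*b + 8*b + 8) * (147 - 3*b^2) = -3*b^5 - 15*sqrt(2)*b^4 - 3*b^4 - 15*sqrt(2)*b^3 + 123*b^3 + 123*b^2 + 735*sqrt(2)*b^2 + 735*sqrt(2)*b + 1176*b + 1176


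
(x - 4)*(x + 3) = x^2 - x - 12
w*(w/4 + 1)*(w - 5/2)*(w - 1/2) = w^4/4 + w^3/4 - 43*w^2/16 + 5*w/4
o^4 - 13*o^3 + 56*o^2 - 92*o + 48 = (o - 6)*(o - 4)*(o - 2)*(o - 1)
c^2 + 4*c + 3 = (c + 1)*(c + 3)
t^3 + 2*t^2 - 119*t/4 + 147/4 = (t - 7/2)*(t - 3/2)*(t + 7)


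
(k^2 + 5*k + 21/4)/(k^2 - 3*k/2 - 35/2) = (k + 3/2)/(k - 5)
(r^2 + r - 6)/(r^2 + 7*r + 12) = (r - 2)/(r + 4)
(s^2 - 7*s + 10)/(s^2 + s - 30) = (s - 2)/(s + 6)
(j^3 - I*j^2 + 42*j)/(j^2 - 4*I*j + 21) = j*(j + 6*I)/(j + 3*I)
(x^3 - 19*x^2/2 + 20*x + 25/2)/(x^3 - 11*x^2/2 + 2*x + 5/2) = (x - 5)/(x - 1)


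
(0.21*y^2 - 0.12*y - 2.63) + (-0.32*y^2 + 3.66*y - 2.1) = -0.11*y^2 + 3.54*y - 4.73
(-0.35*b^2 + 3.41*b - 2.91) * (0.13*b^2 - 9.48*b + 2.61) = -0.0455*b^4 + 3.7613*b^3 - 33.6186*b^2 + 36.4869*b - 7.5951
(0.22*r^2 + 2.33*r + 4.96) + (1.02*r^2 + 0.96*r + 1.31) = 1.24*r^2 + 3.29*r + 6.27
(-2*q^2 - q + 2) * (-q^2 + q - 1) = 2*q^4 - q^3 - q^2 + 3*q - 2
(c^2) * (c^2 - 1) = c^4 - c^2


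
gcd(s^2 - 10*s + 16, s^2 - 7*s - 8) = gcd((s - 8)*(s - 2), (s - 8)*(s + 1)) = s - 8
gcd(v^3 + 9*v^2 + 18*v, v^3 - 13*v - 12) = v + 3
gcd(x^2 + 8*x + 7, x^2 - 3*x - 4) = x + 1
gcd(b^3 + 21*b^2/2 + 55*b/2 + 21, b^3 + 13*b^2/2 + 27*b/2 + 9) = b^2 + 7*b/2 + 3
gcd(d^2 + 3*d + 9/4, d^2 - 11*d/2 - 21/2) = d + 3/2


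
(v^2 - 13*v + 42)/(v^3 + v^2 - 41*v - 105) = (v - 6)/(v^2 + 8*v + 15)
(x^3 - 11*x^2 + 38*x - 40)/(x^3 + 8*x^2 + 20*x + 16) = (x^3 - 11*x^2 + 38*x - 40)/(x^3 + 8*x^2 + 20*x + 16)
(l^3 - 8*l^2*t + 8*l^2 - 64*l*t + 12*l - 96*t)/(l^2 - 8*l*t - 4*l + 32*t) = (l^2 + 8*l + 12)/(l - 4)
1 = 1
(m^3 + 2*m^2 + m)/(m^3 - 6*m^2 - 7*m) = (m + 1)/(m - 7)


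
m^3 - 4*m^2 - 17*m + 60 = (m - 5)*(m - 3)*(m + 4)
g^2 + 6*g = g*(g + 6)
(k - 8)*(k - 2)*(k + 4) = k^3 - 6*k^2 - 24*k + 64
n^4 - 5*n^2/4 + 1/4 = (n - 1)*(n - 1/2)*(n + 1/2)*(n + 1)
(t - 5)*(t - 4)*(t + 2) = t^3 - 7*t^2 + 2*t + 40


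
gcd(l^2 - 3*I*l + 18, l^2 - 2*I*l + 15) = l + 3*I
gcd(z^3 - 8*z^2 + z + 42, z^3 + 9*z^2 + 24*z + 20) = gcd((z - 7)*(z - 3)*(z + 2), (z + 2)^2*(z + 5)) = z + 2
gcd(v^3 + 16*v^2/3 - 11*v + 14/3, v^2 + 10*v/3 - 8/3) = v - 2/3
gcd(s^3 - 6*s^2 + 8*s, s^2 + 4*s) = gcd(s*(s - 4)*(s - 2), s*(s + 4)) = s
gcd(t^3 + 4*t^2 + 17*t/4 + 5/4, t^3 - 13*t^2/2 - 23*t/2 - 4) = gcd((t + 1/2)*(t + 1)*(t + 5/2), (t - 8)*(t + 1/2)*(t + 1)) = t^2 + 3*t/2 + 1/2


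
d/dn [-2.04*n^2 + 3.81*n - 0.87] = 3.81 - 4.08*n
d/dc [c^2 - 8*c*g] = 2*c - 8*g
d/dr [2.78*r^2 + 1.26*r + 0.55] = 5.56*r + 1.26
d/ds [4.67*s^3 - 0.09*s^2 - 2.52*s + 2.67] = 14.01*s^2 - 0.18*s - 2.52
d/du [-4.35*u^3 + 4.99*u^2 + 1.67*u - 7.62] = -13.05*u^2 + 9.98*u + 1.67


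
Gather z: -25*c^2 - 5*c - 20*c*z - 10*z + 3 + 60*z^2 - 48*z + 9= -25*c^2 - 5*c + 60*z^2 + z*(-20*c - 58) + 12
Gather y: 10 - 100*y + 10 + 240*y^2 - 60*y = 240*y^2 - 160*y + 20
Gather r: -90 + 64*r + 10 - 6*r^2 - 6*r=-6*r^2 + 58*r - 80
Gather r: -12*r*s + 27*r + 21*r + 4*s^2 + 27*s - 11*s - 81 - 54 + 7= r*(48 - 12*s) + 4*s^2 + 16*s - 128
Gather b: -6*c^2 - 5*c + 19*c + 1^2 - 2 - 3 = -6*c^2 + 14*c - 4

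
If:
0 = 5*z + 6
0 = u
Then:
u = 0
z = -6/5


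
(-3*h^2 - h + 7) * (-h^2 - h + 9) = 3*h^4 + 4*h^3 - 33*h^2 - 16*h + 63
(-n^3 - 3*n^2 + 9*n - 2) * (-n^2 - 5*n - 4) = n^5 + 8*n^4 + 10*n^3 - 31*n^2 - 26*n + 8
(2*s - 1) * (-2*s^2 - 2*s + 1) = -4*s^3 - 2*s^2 + 4*s - 1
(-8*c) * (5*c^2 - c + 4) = -40*c^3 + 8*c^2 - 32*c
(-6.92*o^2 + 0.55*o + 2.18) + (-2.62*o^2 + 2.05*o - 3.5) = -9.54*o^2 + 2.6*o - 1.32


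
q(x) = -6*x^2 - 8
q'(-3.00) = 36.00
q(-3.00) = -62.00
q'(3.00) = -36.00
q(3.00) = -62.00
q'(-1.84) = 22.08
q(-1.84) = -28.31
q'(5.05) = -60.60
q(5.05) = -161.02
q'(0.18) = -2.16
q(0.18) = -8.19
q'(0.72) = -8.64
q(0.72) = -11.11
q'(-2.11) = 25.32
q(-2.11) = -34.71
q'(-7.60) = 91.20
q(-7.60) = -354.56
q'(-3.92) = 47.04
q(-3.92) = -100.20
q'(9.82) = -117.84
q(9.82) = -586.59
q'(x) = -12*x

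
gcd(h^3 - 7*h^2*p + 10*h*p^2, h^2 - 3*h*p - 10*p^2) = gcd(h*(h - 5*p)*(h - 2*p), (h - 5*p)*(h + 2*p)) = -h + 5*p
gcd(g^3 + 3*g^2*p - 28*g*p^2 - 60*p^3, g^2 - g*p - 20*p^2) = -g + 5*p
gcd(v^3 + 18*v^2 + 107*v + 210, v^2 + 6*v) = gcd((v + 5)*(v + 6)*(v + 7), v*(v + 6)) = v + 6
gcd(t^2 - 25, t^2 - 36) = 1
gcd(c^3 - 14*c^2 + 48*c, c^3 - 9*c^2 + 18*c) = c^2 - 6*c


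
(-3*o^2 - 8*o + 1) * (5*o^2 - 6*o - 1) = -15*o^4 - 22*o^3 + 56*o^2 + 2*o - 1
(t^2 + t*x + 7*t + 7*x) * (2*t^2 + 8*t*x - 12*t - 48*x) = 2*t^4 + 10*t^3*x + 2*t^3 + 8*t^2*x^2 + 10*t^2*x - 84*t^2 + 8*t*x^2 - 420*t*x - 336*x^2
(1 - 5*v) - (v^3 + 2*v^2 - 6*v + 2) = -v^3 - 2*v^2 + v - 1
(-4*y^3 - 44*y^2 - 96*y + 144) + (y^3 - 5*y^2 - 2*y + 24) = -3*y^3 - 49*y^2 - 98*y + 168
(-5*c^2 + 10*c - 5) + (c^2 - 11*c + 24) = -4*c^2 - c + 19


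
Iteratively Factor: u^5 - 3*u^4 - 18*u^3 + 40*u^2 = (u - 2)*(u^4 - u^3 - 20*u^2) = (u - 2)*(u + 4)*(u^3 - 5*u^2) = u*(u - 2)*(u + 4)*(u^2 - 5*u) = u*(u - 5)*(u - 2)*(u + 4)*(u)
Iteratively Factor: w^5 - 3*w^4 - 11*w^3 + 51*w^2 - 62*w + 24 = (w + 4)*(w^4 - 7*w^3 + 17*w^2 - 17*w + 6) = (w - 2)*(w + 4)*(w^3 - 5*w^2 + 7*w - 3) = (w - 3)*(w - 2)*(w + 4)*(w^2 - 2*w + 1) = (w - 3)*(w - 2)*(w - 1)*(w + 4)*(w - 1)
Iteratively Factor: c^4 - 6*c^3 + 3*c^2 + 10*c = (c + 1)*(c^3 - 7*c^2 + 10*c) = c*(c + 1)*(c^2 - 7*c + 10) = c*(c - 2)*(c + 1)*(c - 5)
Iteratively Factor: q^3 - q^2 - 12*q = (q - 4)*(q^2 + 3*q) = (q - 4)*(q + 3)*(q)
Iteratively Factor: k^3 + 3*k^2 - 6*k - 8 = (k - 2)*(k^2 + 5*k + 4) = (k - 2)*(k + 1)*(k + 4)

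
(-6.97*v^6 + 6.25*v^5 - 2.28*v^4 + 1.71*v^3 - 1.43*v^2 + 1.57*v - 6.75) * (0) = 0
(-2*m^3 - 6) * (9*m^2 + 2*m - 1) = -18*m^5 - 4*m^4 + 2*m^3 - 54*m^2 - 12*m + 6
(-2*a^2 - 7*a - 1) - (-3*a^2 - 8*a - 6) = a^2 + a + 5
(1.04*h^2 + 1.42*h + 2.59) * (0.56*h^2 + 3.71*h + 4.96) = 0.5824*h^4 + 4.6536*h^3 + 11.877*h^2 + 16.6521*h + 12.8464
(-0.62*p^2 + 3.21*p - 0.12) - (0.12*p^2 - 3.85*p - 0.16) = -0.74*p^2 + 7.06*p + 0.04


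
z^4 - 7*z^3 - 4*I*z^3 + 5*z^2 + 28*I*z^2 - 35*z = z*(z - 7)*(z - 5*I)*(z + I)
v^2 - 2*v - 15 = (v - 5)*(v + 3)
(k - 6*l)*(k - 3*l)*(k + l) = k^3 - 8*k^2*l + 9*k*l^2 + 18*l^3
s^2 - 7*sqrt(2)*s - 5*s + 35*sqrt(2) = (s - 5)*(s - 7*sqrt(2))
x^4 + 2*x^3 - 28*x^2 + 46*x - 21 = (x - 3)*(x - 1)^2*(x + 7)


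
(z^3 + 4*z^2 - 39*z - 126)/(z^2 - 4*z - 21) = (z^2 + z - 42)/(z - 7)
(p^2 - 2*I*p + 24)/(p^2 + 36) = (p + 4*I)/(p + 6*I)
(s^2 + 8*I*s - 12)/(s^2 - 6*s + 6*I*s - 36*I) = (s + 2*I)/(s - 6)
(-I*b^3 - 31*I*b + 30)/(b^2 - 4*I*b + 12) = (-I*b^2 + 6*b + 5*I)/(b + 2*I)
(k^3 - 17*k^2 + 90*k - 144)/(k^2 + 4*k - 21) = (k^2 - 14*k + 48)/(k + 7)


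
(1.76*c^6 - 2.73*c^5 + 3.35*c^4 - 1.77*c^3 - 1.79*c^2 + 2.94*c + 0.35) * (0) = 0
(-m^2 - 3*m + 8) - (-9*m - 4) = -m^2 + 6*m + 12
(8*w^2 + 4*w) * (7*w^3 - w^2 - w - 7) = 56*w^5 + 20*w^4 - 12*w^3 - 60*w^2 - 28*w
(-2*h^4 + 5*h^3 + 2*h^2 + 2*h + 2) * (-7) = 14*h^4 - 35*h^3 - 14*h^2 - 14*h - 14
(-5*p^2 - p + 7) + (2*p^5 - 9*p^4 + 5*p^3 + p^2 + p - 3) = 2*p^5 - 9*p^4 + 5*p^3 - 4*p^2 + 4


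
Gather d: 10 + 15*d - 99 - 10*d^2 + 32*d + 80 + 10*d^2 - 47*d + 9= 0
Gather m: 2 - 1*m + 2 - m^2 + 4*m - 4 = -m^2 + 3*m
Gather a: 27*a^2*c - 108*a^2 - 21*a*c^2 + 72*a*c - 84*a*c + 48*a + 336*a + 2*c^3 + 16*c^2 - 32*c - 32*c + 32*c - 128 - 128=a^2*(27*c - 108) + a*(-21*c^2 - 12*c + 384) + 2*c^3 + 16*c^2 - 32*c - 256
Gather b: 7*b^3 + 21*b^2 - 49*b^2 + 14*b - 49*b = 7*b^3 - 28*b^2 - 35*b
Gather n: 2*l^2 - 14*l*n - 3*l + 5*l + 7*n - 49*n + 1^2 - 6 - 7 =2*l^2 + 2*l + n*(-14*l - 42) - 12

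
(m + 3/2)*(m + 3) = m^2 + 9*m/2 + 9/2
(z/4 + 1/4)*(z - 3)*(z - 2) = z^3/4 - z^2 + z/4 + 3/2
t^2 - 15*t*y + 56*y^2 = (t - 8*y)*(t - 7*y)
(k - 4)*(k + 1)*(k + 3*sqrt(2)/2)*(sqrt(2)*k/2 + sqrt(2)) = sqrt(2)*k^4/2 - sqrt(2)*k^3/2 + 3*k^3/2 - 5*sqrt(2)*k^2 - 3*k^2/2 - 15*k - 4*sqrt(2)*k - 12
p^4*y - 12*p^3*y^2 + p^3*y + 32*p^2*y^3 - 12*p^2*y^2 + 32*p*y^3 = p*(p - 8*y)*(p - 4*y)*(p*y + y)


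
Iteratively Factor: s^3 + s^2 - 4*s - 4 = (s + 2)*(s^2 - s - 2) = (s + 1)*(s + 2)*(s - 2)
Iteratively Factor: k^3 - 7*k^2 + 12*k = (k - 3)*(k^2 - 4*k) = k*(k - 3)*(k - 4)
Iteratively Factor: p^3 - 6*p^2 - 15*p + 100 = (p - 5)*(p^2 - p - 20) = (p - 5)^2*(p + 4)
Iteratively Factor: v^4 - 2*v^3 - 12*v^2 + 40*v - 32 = (v - 2)*(v^3 - 12*v + 16) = (v - 2)^2*(v^2 + 2*v - 8) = (v - 2)^2*(v + 4)*(v - 2)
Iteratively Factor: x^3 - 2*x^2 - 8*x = (x - 4)*(x^2 + 2*x) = x*(x - 4)*(x + 2)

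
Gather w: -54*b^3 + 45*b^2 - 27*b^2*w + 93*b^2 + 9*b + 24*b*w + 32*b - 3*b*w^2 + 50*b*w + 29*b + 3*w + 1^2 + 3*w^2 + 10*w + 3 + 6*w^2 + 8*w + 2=-54*b^3 + 138*b^2 + 70*b + w^2*(9 - 3*b) + w*(-27*b^2 + 74*b + 21) + 6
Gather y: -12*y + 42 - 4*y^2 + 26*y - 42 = -4*y^2 + 14*y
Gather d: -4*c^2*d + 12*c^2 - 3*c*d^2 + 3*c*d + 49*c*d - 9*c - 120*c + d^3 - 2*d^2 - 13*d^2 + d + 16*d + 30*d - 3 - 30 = 12*c^2 - 129*c + d^3 + d^2*(-3*c - 15) + d*(-4*c^2 + 52*c + 47) - 33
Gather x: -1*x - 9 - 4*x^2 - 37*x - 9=-4*x^2 - 38*x - 18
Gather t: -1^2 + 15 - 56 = -42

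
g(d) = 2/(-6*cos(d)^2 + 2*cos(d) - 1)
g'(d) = 2*(-12*sin(d)*cos(d) + 2*sin(d))/(-6*cos(d)^2 + 2*cos(d) - 1)^2 = 4*(1 - 6*cos(d))*sin(d)/(6*cos(d)^2 - 2*cos(d) + 1)^2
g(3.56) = -0.26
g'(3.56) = -0.17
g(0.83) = -0.84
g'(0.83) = -1.58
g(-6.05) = -0.42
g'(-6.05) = -0.20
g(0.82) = -0.82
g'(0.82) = -1.53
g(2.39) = -0.35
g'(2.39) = 0.46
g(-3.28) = -0.23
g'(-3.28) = 0.05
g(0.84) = -0.86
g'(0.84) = -1.64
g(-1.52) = -2.19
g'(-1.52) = -3.33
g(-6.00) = -0.43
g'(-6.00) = -0.25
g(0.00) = -0.40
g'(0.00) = 0.00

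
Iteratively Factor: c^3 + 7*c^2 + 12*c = (c + 3)*(c^2 + 4*c) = c*(c + 3)*(c + 4)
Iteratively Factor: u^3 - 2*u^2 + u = (u)*(u^2 - 2*u + 1) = u*(u - 1)*(u - 1)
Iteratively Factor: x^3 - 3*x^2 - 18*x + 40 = (x - 5)*(x^2 + 2*x - 8) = (x - 5)*(x - 2)*(x + 4)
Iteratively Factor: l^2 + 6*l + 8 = (l + 4)*(l + 2)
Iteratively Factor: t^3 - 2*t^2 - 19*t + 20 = (t - 5)*(t^2 + 3*t - 4) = (t - 5)*(t + 4)*(t - 1)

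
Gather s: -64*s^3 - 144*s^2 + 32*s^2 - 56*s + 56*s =-64*s^3 - 112*s^2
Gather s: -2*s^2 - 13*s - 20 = -2*s^2 - 13*s - 20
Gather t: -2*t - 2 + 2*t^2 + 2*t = 2*t^2 - 2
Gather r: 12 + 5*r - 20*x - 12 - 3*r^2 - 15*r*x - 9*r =-3*r^2 + r*(-15*x - 4) - 20*x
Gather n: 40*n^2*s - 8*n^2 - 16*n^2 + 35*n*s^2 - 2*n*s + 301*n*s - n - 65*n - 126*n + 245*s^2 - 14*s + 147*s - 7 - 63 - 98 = n^2*(40*s - 24) + n*(35*s^2 + 299*s - 192) + 245*s^2 + 133*s - 168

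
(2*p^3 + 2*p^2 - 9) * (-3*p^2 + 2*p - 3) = -6*p^5 - 2*p^4 - 2*p^3 + 21*p^2 - 18*p + 27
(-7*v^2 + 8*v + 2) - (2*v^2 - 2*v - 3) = -9*v^2 + 10*v + 5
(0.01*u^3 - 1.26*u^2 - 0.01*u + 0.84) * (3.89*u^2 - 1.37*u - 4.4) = 0.0389*u^5 - 4.9151*u^4 + 1.6433*u^3 + 8.8253*u^2 - 1.1068*u - 3.696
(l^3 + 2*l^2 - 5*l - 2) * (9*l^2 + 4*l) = 9*l^5 + 22*l^4 - 37*l^3 - 38*l^2 - 8*l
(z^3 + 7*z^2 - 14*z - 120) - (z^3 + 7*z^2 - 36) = -14*z - 84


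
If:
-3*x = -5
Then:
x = 5/3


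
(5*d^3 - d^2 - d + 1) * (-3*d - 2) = -15*d^4 - 7*d^3 + 5*d^2 - d - 2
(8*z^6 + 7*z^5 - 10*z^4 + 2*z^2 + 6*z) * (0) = 0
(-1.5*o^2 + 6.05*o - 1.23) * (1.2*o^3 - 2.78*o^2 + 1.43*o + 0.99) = -1.8*o^5 + 11.43*o^4 - 20.44*o^3 + 10.5859*o^2 + 4.2306*o - 1.2177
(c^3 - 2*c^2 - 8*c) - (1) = c^3 - 2*c^2 - 8*c - 1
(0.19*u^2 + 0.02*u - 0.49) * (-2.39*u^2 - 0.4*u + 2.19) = -0.4541*u^4 - 0.1238*u^3 + 1.5792*u^2 + 0.2398*u - 1.0731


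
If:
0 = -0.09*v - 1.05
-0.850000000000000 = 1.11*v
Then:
No Solution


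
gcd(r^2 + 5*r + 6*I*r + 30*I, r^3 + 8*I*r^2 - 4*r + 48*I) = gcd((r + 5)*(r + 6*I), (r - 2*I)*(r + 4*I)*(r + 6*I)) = r + 6*I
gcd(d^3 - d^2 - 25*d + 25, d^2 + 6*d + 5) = d + 5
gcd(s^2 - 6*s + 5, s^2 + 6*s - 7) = s - 1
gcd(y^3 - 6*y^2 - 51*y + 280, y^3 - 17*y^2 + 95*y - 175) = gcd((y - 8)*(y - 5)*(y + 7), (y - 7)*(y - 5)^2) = y - 5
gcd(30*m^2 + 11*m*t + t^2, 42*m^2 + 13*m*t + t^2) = 6*m + t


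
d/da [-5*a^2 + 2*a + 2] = 2 - 10*a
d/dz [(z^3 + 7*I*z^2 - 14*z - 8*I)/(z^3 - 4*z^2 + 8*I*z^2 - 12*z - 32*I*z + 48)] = (z^2*(-4 + I) + z*(8 - 48*I) + 104 + 24*I)/(z^4 + z^3*(-8 + 12*I) + z^2*(-20 - 96*I) + z*(288 + 192*I) - 576)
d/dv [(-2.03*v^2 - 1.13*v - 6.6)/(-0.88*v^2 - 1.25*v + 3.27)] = (1.5431*v^2 - 24.8922*v - 11.9451)/(0.7744*v^4 + 2.2*v^3 - 4.1927*v^2 - 8.175*v + 10.6929)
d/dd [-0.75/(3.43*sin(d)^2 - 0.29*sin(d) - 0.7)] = (5.145*sin(d) - 0.2175)*cos(d)/(-3.43*sin(d)^2 + 0.29*sin(d) + 0.7)^2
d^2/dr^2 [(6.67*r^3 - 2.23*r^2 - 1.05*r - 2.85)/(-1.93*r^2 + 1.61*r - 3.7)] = (-2.8421709430404e-14*r^5 + 82.363174*r^3 + 206.54835*r^2 - 645.99693*r + 47.63837)/(7.189057*r^6 - 17.991267*r^5 + 56.354649*r^4 - 73.155341*r^3 + 108.03741*r^2 - 66.1227*r + 50.653)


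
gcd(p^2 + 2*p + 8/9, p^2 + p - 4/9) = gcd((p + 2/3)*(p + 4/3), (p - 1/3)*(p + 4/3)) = p + 4/3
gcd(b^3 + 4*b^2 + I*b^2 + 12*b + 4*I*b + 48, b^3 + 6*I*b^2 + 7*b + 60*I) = b^2 + I*b + 12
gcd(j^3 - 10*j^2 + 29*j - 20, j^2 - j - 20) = j - 5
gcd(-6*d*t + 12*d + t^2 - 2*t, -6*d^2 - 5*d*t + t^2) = -6*d + t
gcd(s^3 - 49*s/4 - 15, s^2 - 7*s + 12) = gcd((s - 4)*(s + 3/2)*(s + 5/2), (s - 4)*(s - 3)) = s - 4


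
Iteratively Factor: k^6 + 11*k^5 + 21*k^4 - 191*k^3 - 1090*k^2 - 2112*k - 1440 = (k + 3)*(k^5 + 8*k^4 - 3*k^3 - 182*k^2 - 544*k - 480) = (k - 5)*(k + 3)*(k^4 + 13*k^3 + 62*k^2 + 128*k + 96) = (k - 5)*(k + 2)*(k + 3)*(k^3 + 11*k^2 + 40*k + 48) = (k - 5)*(k + 2)*(k + 3)*(k + 4)*(k^2 + 7*k + 12) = (k - 5)*(k + 2)*(k + 3)*(k + 4)^2*(k + 3)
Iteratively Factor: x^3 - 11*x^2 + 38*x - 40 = (x - 2)*(x^2 - 9*x + 20) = (x - 5)*(x - 2)*(x - 4)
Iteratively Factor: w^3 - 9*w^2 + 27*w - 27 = (w - 3)*(w^2 - 6*w + 9) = (w - 3)^2*(w - 3)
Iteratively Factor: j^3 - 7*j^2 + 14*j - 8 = (j - 2)*(j^2 - 5*j + 4) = (j - 4)*(j - 2)*(j - 1)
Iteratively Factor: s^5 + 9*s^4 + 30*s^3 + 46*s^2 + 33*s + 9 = (s + 1)*(s^4 + 8*s^3 + 22*s^2 + 24*s + 9) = (s + 1)*(s + 3)*(s^3 + 5*s^2 + 7*s + 3) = (s + 1)*(s + 3)^2*(s^2 + 2*s + 1) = (s + 1)^2*(s + 3)^2*(s + 1)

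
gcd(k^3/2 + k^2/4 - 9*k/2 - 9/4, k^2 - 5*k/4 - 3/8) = 1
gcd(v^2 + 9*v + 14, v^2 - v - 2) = 1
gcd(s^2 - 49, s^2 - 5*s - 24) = 1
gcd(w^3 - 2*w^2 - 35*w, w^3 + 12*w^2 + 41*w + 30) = w + 5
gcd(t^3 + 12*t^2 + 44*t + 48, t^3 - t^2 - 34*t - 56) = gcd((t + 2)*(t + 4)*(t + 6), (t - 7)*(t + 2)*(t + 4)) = t^2 + 6*t + 8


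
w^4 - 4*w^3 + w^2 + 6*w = w*(w - 3)*(w - 2)*(w + 1)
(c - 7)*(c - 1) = c^2 - 8*c + 7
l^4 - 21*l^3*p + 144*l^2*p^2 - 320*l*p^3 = l*(l - 8*p)^2*(l - 5*p)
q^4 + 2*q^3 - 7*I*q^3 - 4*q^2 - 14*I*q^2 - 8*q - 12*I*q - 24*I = (q + 2)*(q - 6*I)*(q - 2*I)*(q + I)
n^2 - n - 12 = (n - 4)*(n + 3)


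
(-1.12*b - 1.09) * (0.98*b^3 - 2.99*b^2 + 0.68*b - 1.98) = -1.0976*b^4 + 2.2806*b^3 + 2.4975*b^2 + 1.4764*b + 2.1582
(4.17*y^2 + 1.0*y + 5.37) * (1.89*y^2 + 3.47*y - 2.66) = 7.8813*y^4 + 16.3599*y^3 + 2.5271*y^2 + 15.9739*y - 14.2842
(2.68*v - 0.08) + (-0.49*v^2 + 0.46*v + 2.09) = -0.49*v^2 + 3.14*v + 2.01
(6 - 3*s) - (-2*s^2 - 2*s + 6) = 2*s^2 - s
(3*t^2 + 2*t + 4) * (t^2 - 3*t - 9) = 3*t^4 - 7*t^3 - 29*t^2 - 30*t - 36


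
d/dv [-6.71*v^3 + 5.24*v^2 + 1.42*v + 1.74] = -20.13*v^2 + 10.48*v + 1.42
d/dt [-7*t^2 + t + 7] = 1 - 14*t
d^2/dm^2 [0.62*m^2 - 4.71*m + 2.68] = 1.24000000000000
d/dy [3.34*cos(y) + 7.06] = -3.34*sin(y)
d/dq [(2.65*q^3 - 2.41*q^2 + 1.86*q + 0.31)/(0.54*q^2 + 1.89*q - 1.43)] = (1.431*q^4 + 10.017*q^3 - 16.9278*q^2 + 6.5578*q - 3.2457)/(0.2916*q^4 + 2.0412*q^3 + 2.0277*q^2 - 5.4054*q + 2.0449)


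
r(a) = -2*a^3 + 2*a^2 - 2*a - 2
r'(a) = -6*a^2 + 4*a - 2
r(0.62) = -2.95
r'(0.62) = -1.83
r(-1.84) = 20.91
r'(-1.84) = -29.67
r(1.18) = -4.86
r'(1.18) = -5.63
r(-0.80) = 1.90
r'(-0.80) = -9.04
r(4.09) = -113.56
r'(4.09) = -86.01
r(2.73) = -33.25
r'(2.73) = -35.80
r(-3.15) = 86.66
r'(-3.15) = -74.14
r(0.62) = -2.95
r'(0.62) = -1.83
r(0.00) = -2.00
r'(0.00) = -2.00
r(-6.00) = 514.00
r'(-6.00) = -242.00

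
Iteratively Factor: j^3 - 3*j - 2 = (j + 1)*(j^2 - j - 2) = (j - 2)*(j + 1)*(j + 1)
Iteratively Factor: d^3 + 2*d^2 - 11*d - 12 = (d - 3)*(d^2 + 5*d + 4) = (d - 3)*(d + 4)*(d + 1)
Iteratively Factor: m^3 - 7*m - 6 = (m + 2)*(m^2 - 2*m - 3) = (m + 1)*(m + 2)*(m - 3)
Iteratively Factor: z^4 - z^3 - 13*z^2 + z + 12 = (z + 1)*(z^3 - 2*z^2 - 11*z + 12) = (z - 1)*(z + 1)*(z^2 - z - 12) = (z - 1)*(z + 1)*(z + 3)*(z - 4)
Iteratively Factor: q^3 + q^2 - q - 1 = (q + 1)*(q^2 - 1) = (q - 1)*(q + 1)*(q + 1)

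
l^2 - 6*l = l*(l - 6)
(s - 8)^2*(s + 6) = s^3 - 10*s^2 - 32*s + 384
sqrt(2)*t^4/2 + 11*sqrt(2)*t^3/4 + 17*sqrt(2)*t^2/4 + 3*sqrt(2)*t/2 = t*(t + 1/2)*(t + 3)*(sqrt(2)*t/2 + sqrt(2))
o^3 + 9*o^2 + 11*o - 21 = (o - 1)*(o + 3)*(o + 7)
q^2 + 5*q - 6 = (q - 1)*(q + 6)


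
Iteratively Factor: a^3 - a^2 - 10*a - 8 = (a + 1)*(a^2 - 2*a - 8) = (a + 1)*(a + 2)*(a - 4)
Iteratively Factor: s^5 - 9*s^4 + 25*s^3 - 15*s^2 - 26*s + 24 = (s - 3)*(s^4 - 6*s^3 + 7*s^2 + 6*s - 8) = (s - 3)*(s - 2)*(s^3 - 4*s^2 - s + 4) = (s - 3)*(s - 2)*(s - 1)*(s^2 - 3*s - 4) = (s - 4)*(s - 3)*(s - 2)*(s - 1)*(s + 1)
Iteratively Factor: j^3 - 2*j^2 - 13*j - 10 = (j + 2)*(j^2 - 4*j - 5) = (j - 5)*(j + 2)*(j + 1)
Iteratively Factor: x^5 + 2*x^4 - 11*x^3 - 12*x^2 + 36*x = (x)*(x^4 + 2*x^3 - 11*x^2 - 12*x + 36) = x*(x - 2)*(x^3 + 4*x^2 - 3*x - 18) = x*(x - 2)*(x + 3)*(x^2 + x - 6) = x*(x - 2)^2*(x + 3)*(x + 3)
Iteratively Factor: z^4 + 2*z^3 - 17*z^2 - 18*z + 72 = (z + 4)*(z^3 - 2*z^2 - 9*z + 18) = (z - 3)*(z + 4)*(z^2 + z - 6) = (z - 3)*(z + 3)*(z + 4)*(z - 2)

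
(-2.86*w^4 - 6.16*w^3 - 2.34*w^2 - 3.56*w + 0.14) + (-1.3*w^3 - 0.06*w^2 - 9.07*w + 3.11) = -2.86*w^4 - 7.46*w^3 - 2.4*w^2 - 12.63*w + 3.25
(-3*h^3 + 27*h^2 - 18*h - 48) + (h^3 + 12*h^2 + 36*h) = -2*h^3 + 39*h^2 + 18*h - 48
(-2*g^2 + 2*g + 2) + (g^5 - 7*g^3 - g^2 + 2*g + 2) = g^5 - 7*g^3 - 3*g^2 + 4*g + 4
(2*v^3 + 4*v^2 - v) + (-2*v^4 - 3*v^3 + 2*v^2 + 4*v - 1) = -2*v^4 - v^3 + 6*v^2 + 3*v - 1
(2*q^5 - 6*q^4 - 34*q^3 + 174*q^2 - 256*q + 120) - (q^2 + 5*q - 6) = 2*q^5 - 6*q^4 - 34*q^3 + 173*q^2 - 261*q + 126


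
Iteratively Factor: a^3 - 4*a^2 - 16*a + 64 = (a + 4)*(a^2 - 8*a + 16) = (a - 4)*(a + 4)*(a - 4)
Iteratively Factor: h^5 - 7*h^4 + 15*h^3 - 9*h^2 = (h - 1)*(h^4 - 6*h^3 + 9*h^2) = (h - 3)*(h - 1)*(h^3 - 3*h^2) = (h - 3)^2*(h - 1)*(h^2) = h*(h - 3)^2*(h - 1)*(h)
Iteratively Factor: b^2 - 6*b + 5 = (b - 5)*(b - 1)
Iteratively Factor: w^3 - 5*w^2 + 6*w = (w - 2)*(w^2 - 3*w) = w*(w - 2)*(w - 3)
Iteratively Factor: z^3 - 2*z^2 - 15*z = (z - 5)*(z^2 + 3*z) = z*(z - 5)*(z + 3)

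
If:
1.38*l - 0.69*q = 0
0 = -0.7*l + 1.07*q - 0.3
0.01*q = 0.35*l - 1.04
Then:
No Solution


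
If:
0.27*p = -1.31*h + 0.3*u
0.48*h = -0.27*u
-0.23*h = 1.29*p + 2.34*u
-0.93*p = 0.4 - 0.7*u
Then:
No Solution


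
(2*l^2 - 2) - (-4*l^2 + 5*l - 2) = 6*l^2 - 5*l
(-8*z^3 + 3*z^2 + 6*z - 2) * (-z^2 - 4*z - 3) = 8*z^5 + 29*z^4 + 6*z^3 - 31*z^2 - 10*z + 6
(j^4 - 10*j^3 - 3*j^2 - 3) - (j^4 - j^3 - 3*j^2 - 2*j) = -9*j^3 + 2*j - 3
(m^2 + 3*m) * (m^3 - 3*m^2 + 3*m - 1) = m^5 - 6*m^3 + 8*m^2 - 3*m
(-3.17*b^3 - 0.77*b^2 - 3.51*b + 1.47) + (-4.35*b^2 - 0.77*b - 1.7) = -3.17*b^3 - 5.12*b^2 - 4.28*b - 0.23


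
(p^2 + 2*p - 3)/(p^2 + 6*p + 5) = (p^2 + 2*p - 3)/(p^2 + 6*p + 5)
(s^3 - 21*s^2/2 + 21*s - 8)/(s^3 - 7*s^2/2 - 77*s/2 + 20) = (s - 2)/(s + 5)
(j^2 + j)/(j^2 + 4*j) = (j + 1)/(j + 4)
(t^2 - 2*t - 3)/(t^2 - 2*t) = (t^2 - 2*t - 3)/(t*(t - 2))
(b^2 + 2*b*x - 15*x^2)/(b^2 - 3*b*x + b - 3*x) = (b + 5*x)/(b + 1)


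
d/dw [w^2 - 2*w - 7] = 2*w - 2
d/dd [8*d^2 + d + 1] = 16*d + 1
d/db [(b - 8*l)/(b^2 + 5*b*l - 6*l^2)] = (b^2 + 5*b*l - 6*l^2 - (b - 8*l)*(2*b + 5*l))/(b^2 + 5*b*l - 6*l^2)^2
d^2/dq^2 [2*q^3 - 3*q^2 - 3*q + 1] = 12*q - 6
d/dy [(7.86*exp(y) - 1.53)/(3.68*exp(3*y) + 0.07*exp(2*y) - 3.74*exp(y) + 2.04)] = (-57.8496*exp(3*y) + 16.341*exp(2*y) + 0.214200000000002*exp(y) + 10.3122)*exp(y)/(13.5424*exp(6*y) + 0.5152*exp(5*y) - 27.5215*exp(4*y) + 14.4908*exp(3*y) + 14.2732*exp(2*y) - 15.2592*exp(y) + 4.1616)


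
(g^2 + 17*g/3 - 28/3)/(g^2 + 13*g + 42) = (g - 4/3)/(g + 6)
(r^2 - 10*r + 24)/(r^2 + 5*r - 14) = (r^2 - 10*r + 24)/(r^2 + 5*r - 14)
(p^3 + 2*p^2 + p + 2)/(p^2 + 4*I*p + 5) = (p^2 + p*(2 + I) + 2*I)/(p + 5*I)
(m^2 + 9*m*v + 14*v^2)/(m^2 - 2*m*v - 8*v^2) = (-m - 7*v)/(-m + 4*v)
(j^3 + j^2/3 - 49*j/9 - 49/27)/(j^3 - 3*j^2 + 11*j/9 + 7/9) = (j + 7/3)/(j - 1)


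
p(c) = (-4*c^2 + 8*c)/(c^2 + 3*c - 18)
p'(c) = (8 - 8*c)/(c^2 + 3*c - 18) + (-2*c - 3)*(-4*c^2 + 8*c)/(c^2 + 3*c - 18)^2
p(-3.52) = 4.81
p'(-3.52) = -3.44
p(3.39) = -5.15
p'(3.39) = 8.52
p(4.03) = -3.17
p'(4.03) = 1.04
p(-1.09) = 0.67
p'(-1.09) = -0.81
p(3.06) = -23.87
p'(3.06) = 370.11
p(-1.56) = 1.10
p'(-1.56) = -1.02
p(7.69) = -2.73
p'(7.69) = -0.05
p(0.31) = -0.12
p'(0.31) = -0.35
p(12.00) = -2.96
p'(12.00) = -0.05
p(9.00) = -2.80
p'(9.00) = -0.06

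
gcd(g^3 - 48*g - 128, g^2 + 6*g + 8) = g + 4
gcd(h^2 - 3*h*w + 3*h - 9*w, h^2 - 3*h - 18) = h + 3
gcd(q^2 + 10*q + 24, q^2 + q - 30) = q + 6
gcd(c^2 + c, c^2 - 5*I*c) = c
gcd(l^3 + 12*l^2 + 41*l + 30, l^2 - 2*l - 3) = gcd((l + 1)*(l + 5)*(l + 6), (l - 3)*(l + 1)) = l + 1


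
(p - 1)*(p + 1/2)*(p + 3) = p^3 + 5*p^2/2 - 2*p - 3/2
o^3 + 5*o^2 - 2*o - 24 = (o - 2)*(o + 3)*(o + 4)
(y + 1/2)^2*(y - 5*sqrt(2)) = y^3 - 5*sqrt(2)*y^2 + y^2 - 5*sqrt(2)*y + y/4 - 5*sqrt(2)/4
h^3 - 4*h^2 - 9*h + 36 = (h - 4)*(h - 3)*(h + 3)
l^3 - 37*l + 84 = (l - 4)*(l - 3)*(l + 7)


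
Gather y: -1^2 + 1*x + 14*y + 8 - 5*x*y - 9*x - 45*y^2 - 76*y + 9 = -8*x - 45*y^2 + y*(-5*x - 62) + 16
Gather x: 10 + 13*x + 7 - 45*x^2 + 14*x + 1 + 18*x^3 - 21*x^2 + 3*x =18*x^3 - 66*x^2 + 30*x + 18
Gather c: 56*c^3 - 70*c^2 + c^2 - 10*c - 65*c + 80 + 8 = 56*c^3 - 69*c^2 - 75*c + 88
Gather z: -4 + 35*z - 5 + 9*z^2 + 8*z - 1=9*z^2 + 43*z - 10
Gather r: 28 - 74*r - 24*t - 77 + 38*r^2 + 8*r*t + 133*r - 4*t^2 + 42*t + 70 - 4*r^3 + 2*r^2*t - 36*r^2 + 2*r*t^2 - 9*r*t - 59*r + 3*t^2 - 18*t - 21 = -4*r^3 + r^2*(2*t + 2) + r*(2*t^2 - t) - t^2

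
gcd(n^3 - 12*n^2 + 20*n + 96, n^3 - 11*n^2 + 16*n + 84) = n^2 - 4*n - 12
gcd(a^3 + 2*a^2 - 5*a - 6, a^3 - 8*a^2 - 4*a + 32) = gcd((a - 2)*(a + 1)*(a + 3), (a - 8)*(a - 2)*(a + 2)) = a - 2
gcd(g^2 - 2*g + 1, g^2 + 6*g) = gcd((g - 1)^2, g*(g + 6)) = 1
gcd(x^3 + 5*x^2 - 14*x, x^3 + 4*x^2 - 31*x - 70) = x + 7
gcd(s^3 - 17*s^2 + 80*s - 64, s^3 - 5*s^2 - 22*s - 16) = s - 8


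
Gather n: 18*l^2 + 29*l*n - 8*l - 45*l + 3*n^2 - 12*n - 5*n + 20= 18*l^2 - 53*l + 3*n^2 + n*(29*l - 17) + 20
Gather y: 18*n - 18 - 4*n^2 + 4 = -4*n^2 + 18*n - 14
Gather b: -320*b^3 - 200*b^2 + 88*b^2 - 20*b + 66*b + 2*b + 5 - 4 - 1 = -320*b^3 - 112*b^2 + 48*b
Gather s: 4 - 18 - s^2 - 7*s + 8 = -s^2 - 7*s - 6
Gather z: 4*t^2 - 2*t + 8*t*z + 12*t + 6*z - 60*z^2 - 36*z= 4*t^2 + 10*t - 60*z^2 + z*(8*t - 30)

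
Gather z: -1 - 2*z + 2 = 1 - 2*z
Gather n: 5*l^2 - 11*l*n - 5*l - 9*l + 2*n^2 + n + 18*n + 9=5*l^2 - 14*l + 2*n^2 + n*(19 - 11*l) + 9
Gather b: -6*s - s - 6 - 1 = -7*s - 7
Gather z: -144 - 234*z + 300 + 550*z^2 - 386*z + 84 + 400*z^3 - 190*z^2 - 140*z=400*z^3 + 360*z^2 - 760*z + 240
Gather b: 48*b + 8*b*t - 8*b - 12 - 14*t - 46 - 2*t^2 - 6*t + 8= b*(8*t + 40) - 2*t^2 - 20*t - 50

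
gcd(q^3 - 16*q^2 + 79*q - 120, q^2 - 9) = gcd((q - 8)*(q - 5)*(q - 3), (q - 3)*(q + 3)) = q - 3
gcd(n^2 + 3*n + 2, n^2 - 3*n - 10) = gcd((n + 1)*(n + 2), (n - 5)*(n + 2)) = n + 2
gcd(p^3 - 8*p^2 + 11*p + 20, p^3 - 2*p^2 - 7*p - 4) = p^2 - 3*p - 4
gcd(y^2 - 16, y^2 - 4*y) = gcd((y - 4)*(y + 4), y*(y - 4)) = y - 4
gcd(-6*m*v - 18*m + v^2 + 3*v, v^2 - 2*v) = 1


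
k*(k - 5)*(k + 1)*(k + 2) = k^4 - 2*k^3 - 13*k^2 - 10*k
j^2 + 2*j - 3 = (j - 1)*(j + 3)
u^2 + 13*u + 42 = (u + 6)*(u + 7)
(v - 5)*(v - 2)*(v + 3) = v^3 - 4*v^2 - 11*v + 30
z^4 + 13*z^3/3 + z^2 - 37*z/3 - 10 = (z - 5/3)*(z + 1)*(z + 2)*(z + 3)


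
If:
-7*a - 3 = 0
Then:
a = -3/7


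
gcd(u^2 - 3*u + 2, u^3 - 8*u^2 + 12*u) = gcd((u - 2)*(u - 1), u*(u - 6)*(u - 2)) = u - 2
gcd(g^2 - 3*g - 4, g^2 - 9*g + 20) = g - 4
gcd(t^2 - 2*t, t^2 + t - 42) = 1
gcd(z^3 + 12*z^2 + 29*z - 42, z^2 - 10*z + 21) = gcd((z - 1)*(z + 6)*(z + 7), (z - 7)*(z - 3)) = 1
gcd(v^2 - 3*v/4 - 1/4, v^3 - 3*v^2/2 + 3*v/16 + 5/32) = v + 1/4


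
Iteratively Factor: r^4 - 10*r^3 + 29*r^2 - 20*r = (r - 1)*(r^3 - 9*r^2 + 20*r) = (r - 4)*(r - 1)*(r^2 - 5*r) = (r - 5)*(r - 4)*(r - 1)*(r)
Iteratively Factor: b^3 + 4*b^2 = (b)*(b^2 + 4*b) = b^2*(b + 4)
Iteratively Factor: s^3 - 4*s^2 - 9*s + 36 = (s - 3)*(s^2 - s - 12) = (s - 4)*(s - 3)*(s + 3)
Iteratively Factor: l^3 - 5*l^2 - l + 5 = (l + 1)*(l^2 - 6*l + 5) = (l - 5)*(l + 1)*(l - 1)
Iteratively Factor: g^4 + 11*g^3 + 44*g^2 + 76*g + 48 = (g + 4)*(g^3 + 7*g^2 + 16*g + 12) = (g + 2)*(g + 4)*(g^2 + 5*g + 6) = (g + 2)^2*(g + 4)*(g + 3)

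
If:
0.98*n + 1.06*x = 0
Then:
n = -1.08163265306122*x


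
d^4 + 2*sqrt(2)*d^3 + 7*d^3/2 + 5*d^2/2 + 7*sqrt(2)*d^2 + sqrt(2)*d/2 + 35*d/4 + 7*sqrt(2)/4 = (d + 7/2)*(d + sqrt(2)/2)^2*(d + sqrt(2))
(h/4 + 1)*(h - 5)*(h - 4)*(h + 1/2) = h^4/4 - 9*h^3/8 - 37*h^2/8 + 18*h + 10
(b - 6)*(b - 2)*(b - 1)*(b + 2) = b^4 - 7*b^3 + 2*b^2 + 28*b - 24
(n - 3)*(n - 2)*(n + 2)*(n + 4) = n^4 + n^3 - 16*n^2 - 4*n + 48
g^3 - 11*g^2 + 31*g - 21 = (g - 7)*(g - 3)*(g - 1)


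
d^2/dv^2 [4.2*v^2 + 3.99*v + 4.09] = 8.40000000000000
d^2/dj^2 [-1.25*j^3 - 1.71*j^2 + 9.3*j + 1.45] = -7.5*j - 3.42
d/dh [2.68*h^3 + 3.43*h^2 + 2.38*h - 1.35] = 8.04*h^2 + 6.86*h + 2.38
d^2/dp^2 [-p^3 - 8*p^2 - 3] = -6*p - 16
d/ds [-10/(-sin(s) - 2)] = -10*cos(s)/(sin(s) + 2)^2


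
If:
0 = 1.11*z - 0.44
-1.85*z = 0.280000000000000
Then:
No Solution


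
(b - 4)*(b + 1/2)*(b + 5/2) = b^3 - b^2 - 43*b/4 - 5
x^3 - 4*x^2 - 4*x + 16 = (x - 4)*(x - 2)*(x + 2)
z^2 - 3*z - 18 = (z - 6)*(z + 3)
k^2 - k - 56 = (k - 8)*(k + 7)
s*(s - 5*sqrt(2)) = s^2 - 5*sqrt(2)*s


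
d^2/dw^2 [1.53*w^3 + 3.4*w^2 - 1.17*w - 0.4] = 9.18*w + 6.8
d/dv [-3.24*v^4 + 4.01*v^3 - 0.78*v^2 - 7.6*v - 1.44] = -12.96*v^3 + 12.03*v^2 - 1.56*v - 7.6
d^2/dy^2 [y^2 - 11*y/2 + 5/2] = 2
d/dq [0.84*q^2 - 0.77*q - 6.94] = 1.68*q - 0.77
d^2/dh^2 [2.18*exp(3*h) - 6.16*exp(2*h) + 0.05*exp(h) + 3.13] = (19.62*exp(2*h) - 24.64*exp(h) + 0.05)*exp(h)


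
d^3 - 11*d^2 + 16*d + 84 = (d - 7)*(d - 6)*(d + 2)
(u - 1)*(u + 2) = u^2 + u - 2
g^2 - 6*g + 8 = (g - 4)*(g - 2)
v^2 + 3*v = v*(v + 3)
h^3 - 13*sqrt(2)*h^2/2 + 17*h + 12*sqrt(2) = (h - 4*sqrt(2))*(h - 3*sqrt(2))*(h + sqrt(2)/2)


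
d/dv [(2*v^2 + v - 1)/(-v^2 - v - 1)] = (-v^2 - 6*v - 2)/(v^4 + 2*v^3 + 3*v^2 + 2*v + 1)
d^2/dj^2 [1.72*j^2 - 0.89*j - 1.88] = 3.44000000000000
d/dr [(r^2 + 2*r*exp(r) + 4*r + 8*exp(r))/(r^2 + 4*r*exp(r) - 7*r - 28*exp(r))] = (-(r^2 + 2*r*exp(r) + 4*r + 8*exp(r))*(4*r*exp(r) + 2*r - 24*exp(r) - 7) + 2*(r^2 + 4*r*exp(r) - 7*r - 28*exp(r))*(r*exp(r) + r + 5*exp(r) + 2))/(r^2 + 4*r*exp(r) - 7*r - 28*exp(r))^2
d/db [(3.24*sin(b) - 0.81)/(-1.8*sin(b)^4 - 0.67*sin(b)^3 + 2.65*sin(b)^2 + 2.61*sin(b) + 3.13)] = (17.496*sin(b)^4 - 1.4904*sin(b)^3 - 10.2141*sin(b)^2 + 4.293*sin(b) + 12.2553)*cos(b)/(3.24*sin(b)^8 + 2.412*sin(b)^7 - 9.0911*sin(b)^6 - 12.947*sin(b)^5 - 7.7429*sin(b)^4 + 9.6388*sin(b)^3 + 23.4011*sin(b)^2 + 16.3386*sin(b) + 9.7969)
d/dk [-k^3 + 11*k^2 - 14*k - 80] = -3*k^2 + 22*k - 14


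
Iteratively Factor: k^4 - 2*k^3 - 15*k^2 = (k + 3)*(k^3 - 5*k^2) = k*(k + 3)*(k^2 - 5*k) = k^2*(k + 3)*(k - 5)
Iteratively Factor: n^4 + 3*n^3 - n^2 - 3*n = (n + 3)*(n^3 - n) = (n - 1)*(n + 3)*(n^2 + n) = n*(n - 1)*(n + 3)*(n + 1)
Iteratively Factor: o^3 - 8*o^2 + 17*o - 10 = (o - 5)*(o^2 - 3*o + 2) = (o - 5)*(o - 2)*(o - 1)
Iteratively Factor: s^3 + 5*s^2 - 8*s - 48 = (s + 4)*(s^2 + s - 12) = (s + 4)^2*(s - 3)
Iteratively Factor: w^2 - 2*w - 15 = (w - 5)*(w + 3)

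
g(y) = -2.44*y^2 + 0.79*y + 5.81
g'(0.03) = 0.64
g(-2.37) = -9.77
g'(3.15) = -14.58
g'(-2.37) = 12.36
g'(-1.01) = 5.72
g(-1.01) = 2.52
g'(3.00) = -13.85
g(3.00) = -13.78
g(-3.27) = -22.86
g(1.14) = 3.54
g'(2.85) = -13.12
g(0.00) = 5.81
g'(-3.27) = 16.75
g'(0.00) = 0.79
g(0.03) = 5.83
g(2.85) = -11.76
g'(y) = 0.79 - 4.88*y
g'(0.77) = -2.97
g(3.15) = -15.91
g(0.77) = 4.97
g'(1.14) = -4.77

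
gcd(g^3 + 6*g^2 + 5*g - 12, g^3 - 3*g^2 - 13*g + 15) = g^2 + 2*g - 3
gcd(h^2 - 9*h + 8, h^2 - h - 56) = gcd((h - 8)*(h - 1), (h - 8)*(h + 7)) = h - 8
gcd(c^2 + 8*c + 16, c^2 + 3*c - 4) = c + 4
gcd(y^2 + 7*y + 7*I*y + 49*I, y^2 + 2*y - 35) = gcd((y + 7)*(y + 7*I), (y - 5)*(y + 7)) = y + 7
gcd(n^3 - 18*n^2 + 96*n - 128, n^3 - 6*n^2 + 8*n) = n - 2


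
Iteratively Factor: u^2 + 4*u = (u + 4)*(u)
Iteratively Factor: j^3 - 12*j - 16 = (j + 2)*(j^2 - 2*j - 8) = (j - 4)*(j + 2)*(j + 2)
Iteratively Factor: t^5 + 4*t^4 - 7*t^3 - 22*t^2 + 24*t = (t - 1)*(t^4 + 5*t^3 - 2*t^2 - 24*t) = (t - 2)*(t - 1)*(t^3 + 7*t^2 + 12*t) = t*(t - 2)*(t - 1)*(t^2 + 7*t + 12) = t*(t - 2)*(t - 1)*(t + 3)*(t + 4)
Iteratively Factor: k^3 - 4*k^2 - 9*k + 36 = (k + 3)*(k^2 - 7*k + 12) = (k - 3)*(k + 3)*(k - 4)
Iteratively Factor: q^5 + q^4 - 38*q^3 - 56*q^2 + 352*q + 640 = (q + 4)*(q^4 - 3*q^3 - 26*q^2 + 48*q + 160) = (q + 4)^2*(q^3 - 7*q^2 + 2*q + 40) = (q - 5)*(q + 4)^2*(q^2 - 2*q - 8) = (q - 5)*(q - 4)*(q + 4)^2*(q + 2)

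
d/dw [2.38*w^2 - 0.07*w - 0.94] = 4.76*w - 0.07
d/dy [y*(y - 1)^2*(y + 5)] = 4*y^3 + 9*y^2 - 18*y + 5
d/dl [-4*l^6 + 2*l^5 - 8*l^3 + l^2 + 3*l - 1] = -24*l^5 + 10*l^4 - 24*l^2 + 2*l + 3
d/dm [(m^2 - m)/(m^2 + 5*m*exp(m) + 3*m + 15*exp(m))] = (-m*(m - 1)*(5*m*exp(m) + 2*m + 20*exp(m) + 3) + (2*m - 1)*(m^2 + 5*m*exp(m) + 3*m + 15*exp(m)))/(m^2 + 5*m*exp(m) + 3*m + 15*exp(m))^2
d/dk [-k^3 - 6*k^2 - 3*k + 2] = -3*k^2 - 12*k - 3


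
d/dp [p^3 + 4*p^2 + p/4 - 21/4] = 3*p^2 + 8*p + 1/4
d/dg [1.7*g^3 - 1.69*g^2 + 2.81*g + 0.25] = 5.1*g^2 - 3.38*g + 2.81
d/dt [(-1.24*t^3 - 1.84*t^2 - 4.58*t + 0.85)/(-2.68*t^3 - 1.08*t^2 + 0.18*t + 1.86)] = (-1.77635683940025e-15*t^5 - 3.592*t^4 - 24.9952*t^3 - 5.3628*t^2 - 5.0088*t - 8.6718)/(7.1824*t^6 + 5.7888*t^5 + 0.2016*t^4 - 10.3584*t^3 - 3.9852*t^2 + 0.6696*t + 3.4596)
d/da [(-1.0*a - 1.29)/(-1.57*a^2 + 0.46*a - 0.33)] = (-1.57*a^2 - 4.0506*a + 0.9234)/(2.4649*a^4 - 1.4444*a^3 + 1.2478*a^2 - 0.3036*a + 0.1089)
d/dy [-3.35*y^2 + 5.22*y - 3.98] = 5.22 - 6.7*y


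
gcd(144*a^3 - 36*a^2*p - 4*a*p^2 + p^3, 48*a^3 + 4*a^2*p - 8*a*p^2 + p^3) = 24*a^2 - 10*a*p + p^2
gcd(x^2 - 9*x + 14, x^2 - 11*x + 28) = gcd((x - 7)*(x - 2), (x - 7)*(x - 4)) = x - 7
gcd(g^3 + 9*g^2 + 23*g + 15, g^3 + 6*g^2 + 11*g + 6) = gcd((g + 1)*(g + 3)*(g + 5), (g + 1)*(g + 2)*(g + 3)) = g^2 + 4*g + 3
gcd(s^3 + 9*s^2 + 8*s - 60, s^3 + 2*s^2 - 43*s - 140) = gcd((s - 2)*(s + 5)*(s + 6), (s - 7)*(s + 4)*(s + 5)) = s + 5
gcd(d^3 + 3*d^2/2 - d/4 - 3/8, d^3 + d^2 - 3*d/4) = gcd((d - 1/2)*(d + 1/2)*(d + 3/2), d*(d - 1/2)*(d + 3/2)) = d^2 + d - 3/4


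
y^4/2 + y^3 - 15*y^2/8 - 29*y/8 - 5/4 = (y/2 + 1/2)*(y - 2)*(y + 1/2)*(y + 5/2)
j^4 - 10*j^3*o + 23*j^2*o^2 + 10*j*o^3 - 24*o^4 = (j - 6*o)*(j - 4*o)*(j - o)*(j + o)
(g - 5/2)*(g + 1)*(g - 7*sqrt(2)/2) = g^3 - 7*sqrt(2)*g^2/2 - 3*g^2/2 - 5*g/2 + 21*sqrt(2)*g/4 + 35*sqrt(2)/4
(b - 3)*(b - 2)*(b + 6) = b^3 + b^2 - 24*b + 36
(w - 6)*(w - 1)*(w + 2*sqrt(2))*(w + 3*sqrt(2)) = w^4 - 7*w^3 + 5*sqrt(2)*w^3 - 35*sqrt(2)*w^2 + 18*w^2 - 84*w + 30*sqrt(2)*w + 72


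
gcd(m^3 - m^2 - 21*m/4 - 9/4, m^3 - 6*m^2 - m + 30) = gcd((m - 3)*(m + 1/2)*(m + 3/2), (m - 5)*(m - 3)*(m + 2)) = m - 3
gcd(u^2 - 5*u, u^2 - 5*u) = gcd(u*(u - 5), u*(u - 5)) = u^2 - 5*u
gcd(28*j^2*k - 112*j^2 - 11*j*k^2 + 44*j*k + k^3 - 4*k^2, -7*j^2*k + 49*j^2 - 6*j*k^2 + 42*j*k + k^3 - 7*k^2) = 7*j - k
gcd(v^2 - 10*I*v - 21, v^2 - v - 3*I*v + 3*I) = v - 3*I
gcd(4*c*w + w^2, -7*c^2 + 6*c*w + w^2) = 1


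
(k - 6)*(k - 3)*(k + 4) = k^3 - 5*k^2 - 18*k + 72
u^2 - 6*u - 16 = (u - 8)*(u + 2)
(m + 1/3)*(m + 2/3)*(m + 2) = m^3 + 3*m^2 + 20*m/9 + 4/9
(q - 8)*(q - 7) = q^2 - 15*q + 56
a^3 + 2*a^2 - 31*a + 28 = (a - 4)*(a - 1)*(a + 7)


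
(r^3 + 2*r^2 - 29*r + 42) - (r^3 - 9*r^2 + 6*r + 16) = 11*r^2 - 35*r + 26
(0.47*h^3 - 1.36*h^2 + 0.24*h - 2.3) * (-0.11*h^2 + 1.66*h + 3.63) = -0.0517*h^5 + 0.9298*h^4 - 0.5779*h^3 - 4.2854*h^2 - 2.9468*h - 8.349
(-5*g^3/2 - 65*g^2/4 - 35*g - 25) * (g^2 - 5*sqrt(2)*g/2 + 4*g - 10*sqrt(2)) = -5*g^5/2 - 105*g^4/4 + 25*sqrt(2)*g^4/4 - 100*g^3 + 525*sqrt(2)*g^3/8 - 165*g^2 + 250*sqrt(2)*g^2 - 100*g + 825*sqrt(2)*g/2 + 250*sqrt(2)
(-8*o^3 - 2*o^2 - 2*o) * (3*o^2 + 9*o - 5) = -24*o^5 - 78*o^4 + 16*o^3 - 8*o^2 + 10*o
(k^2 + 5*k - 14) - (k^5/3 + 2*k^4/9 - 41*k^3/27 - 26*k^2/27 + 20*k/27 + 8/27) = -k^5/3 - 2*k^4/9 + 41*k^3/27 + 53*k^2/27 + 115*k/27 - 386/27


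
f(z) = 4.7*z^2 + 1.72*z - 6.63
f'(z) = 9.4*z + 1.72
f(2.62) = 30.14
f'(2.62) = 26.35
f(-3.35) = 40.35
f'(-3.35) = -29.77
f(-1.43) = 0.52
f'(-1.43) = -11.72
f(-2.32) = 14.68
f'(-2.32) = -20.09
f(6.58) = 208.18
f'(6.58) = 63.57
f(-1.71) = 4.17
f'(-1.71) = -14.35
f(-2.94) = 28.94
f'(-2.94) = -25.92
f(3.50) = 56.96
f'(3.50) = 34.62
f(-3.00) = 30.51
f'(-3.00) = -26.48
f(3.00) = 40.83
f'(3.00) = 29.92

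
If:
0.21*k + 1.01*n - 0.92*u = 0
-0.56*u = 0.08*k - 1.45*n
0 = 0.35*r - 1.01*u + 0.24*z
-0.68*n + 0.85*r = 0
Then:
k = 0.549483488619468*z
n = 0.136727281395162*z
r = 0.109381825116129*z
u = 0.275528355238263*z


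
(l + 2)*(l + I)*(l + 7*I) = l^3 + 2*l^2 + 8*I*l^2 - 7*l + 16*I*l - 14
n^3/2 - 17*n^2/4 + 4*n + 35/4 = (n/2 + 1/2)*(n - 7)*(n - 5/2)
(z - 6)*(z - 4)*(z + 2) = z^3 - 8*z^2 + 4*z + 48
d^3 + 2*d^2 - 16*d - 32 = (d - 4)*(d + 2)*(d + 4)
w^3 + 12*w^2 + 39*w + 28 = (w + 1)*(w + 4)*(w + 7)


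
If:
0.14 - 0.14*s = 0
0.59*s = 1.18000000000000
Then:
No Solution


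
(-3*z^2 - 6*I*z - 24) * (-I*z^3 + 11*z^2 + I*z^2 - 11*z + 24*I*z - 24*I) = 3*I*z^5 - 39*z^4 - 3*I*z^4 + 39*z^3 - 114*I*z^3 - 120*z^2 + 114*I*z^2 + 120*z - 576*I*z + 576*I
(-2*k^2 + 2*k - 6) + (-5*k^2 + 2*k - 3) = -7*k^2 + 4*k - 9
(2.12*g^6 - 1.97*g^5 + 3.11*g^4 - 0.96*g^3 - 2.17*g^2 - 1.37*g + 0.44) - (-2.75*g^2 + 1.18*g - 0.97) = 2.12*g^6 - 1.97*g^5 + 3.11*g^4 - 0.96*g^3 + 0.58*g^2 - 2.55*g + 1.41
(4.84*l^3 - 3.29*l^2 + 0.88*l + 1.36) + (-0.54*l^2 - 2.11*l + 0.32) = 4.84*l^3 - 3.83*l^2 - 1.23*l + 1.68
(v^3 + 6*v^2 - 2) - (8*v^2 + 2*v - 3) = v^3 - 2*v^2 - 2*v + 1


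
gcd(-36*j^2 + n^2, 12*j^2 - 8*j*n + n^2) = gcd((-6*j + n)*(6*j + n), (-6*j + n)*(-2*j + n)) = 6*j - n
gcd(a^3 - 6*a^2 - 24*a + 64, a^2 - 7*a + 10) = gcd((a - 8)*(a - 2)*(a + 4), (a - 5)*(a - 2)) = a - 2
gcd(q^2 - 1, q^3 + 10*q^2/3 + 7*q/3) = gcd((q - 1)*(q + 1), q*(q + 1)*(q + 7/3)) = q + 1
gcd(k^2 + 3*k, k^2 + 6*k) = k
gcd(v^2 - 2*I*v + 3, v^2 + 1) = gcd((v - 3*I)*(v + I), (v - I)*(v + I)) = v + I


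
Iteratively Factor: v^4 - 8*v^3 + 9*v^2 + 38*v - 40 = (v + 2)*(v^3 - 10*v^2 + 29*v - 20) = (v - 5)*(v + 2)*(v^2 - 5*v + 4) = (v - 5)*(v - 1)*(v + 2)*(v - 4)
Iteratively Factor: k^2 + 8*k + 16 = (k + 4)*(k + 4)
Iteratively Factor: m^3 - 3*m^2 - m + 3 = (m - 3)*(m^2 - 1) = (m - 3)*(m + 1)*(m - 1)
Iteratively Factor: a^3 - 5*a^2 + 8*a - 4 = (a - 1)*(a^2 - 4*a + 4) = (a - 2)*(a - 1)*(a - 2)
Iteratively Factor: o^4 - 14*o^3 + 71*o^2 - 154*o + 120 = (o - 4)*(o^3 - 10*o^2 + 31*o - 30) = (o - 5)*(o - 4)*(o^2 - 5*o + 6) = (o - 5)*(o - 4)*(o - 3)*(o - 2)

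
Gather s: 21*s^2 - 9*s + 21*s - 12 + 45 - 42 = 21*s^2 + 12*s - 9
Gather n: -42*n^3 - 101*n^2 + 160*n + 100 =-42*n^3 - 101*n^2 + 160*n + 100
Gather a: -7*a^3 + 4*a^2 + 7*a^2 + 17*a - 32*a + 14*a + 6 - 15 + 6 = -7*a^3 + 11*a^2 - a - 3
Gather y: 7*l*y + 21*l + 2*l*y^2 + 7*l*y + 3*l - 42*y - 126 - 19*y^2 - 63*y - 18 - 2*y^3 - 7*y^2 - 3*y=24*l - 2*y^3 + y^2*(2*l - 26) + y*(14*l - 108) - 144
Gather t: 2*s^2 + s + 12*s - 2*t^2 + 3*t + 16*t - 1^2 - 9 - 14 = 2*s^2 + 13*s - 2*t^2 + 19*t - 24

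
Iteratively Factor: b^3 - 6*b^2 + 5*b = (b - 5)*(b^2 - b) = b*(b - 5)*(b - 1)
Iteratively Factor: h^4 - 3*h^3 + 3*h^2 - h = (h - 1)*(h^3 - 2*h^2 + h) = h*(h - 1)*(h^2 - 2*h + 1) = h*(h - 1)^2*(h - 1)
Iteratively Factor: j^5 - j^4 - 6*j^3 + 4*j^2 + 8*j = (j + 1)*(j^4 - 2*j^3 - 4*j^2 + 8*j) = (j - 2)*(j + 1)*(j^3 - 4*j) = j*(j - 2)*(j + 1)*(j^2 - 4) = j*(j - 2)*(j + 1)*(j + 2)*(j - 2)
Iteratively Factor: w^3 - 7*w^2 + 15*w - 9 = (w - 3)*(w^2 - 4*w + 3) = (w - 3)^2*(w - 1)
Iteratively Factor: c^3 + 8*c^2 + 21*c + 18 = (c + 2)*(c^2 + 6*c + 9) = (c + 2)*(c + 3)*(c + 3)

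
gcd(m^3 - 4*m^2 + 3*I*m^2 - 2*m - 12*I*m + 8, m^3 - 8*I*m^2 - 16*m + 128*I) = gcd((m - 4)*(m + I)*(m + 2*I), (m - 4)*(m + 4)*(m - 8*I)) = m - 4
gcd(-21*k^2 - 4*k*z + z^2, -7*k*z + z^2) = -7*k + z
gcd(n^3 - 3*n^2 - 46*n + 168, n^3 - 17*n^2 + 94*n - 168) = n^2 - 10*n + 24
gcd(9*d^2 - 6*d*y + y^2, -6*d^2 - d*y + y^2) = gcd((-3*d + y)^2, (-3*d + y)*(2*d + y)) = -3*d + y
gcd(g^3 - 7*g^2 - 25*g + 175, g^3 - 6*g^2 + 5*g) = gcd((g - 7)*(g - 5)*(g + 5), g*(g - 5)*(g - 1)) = g - 5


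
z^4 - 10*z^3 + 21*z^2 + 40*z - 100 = (z - 5)^2*(z - 2)*(z + 2)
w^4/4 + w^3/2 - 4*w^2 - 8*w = w*(w/4 + 1)*(w - 4)*(w + 2)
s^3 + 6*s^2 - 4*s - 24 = (s - 2)*(s + 2)*(s + 6)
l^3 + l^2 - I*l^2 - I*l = l*(l + 1)*(l - I)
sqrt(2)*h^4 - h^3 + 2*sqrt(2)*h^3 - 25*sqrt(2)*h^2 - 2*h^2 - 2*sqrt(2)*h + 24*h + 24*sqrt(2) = (h - 4)*(h + 6)*(h - sqrt(2))*(sqrt(2)*h + 1)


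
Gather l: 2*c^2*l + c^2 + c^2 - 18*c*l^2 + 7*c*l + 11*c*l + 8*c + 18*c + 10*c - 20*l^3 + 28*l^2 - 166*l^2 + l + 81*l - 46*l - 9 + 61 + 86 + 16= 2*c^2 + 36*c - 20*l^3 + l^2*(-18*c - 138) + l*(2*c^2 + 18*c + 36) + 154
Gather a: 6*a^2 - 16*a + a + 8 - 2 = 6*a^2 - 15*a + 6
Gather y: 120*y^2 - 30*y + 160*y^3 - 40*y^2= 160*y^3 + 80*y^2 - 30*y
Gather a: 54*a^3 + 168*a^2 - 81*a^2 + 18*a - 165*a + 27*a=54*a^3 + 87*a^2 - 120*a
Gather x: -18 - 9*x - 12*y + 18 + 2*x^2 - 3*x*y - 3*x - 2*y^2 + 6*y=2*x^2 + x*(-3*y - 12) - 2*y^2 - 6*y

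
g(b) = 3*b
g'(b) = 3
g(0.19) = 0.57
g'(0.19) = 3.00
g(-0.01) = -0.03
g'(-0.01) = 3.00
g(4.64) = 13.92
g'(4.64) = 3.00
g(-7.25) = -21.75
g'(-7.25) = 3.00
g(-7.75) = -23.25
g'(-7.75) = 3.00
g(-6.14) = -18.42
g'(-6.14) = 3.00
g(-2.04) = -6.12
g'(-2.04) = 3.00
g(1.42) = 4.26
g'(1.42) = 3.00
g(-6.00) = -18.00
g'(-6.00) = 3.00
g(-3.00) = -9.00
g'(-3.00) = 3.00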